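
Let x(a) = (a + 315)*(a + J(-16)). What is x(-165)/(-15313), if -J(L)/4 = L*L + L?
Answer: 168750/15313 ≈ 11.020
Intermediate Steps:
J(L) = -4*L - 4*L² (J(L) = -4*(L*L + L) = -4*(L² + L) = -4*(L + L²) = -4*L - 4*L²)
x(a) = (-960 + a)*(315 + a) (x(a) = (a + 315)*(a - 4*(-16)*(1 - 16)) = (315 + a)*(a - 4*(-16)*(-15)) = (315 + a)*(a - 960) = (315 + a)*(-960 + a) = (-960 + a)*(315 + a))
x(-165)/(-15313) = (-302400 + (-165)² - 645*(-165))/(-15313) = (-302400 + 27225 + 106425)*(-1/15313) = -168750*(-1/15313) = 168750/15313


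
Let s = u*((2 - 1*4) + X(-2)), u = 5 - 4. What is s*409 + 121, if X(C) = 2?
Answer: 121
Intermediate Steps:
u = 1
s = 0 (s = 1*((2 - 1*4) + 2) = 1*((2 - 4) + 2) = 1*(-2 + 2) = 1*0 = 0)
s*409 + 121 = 0*409 + 121 = 0 + 121 = 121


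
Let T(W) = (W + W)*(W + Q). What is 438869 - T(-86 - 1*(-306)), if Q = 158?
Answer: 272549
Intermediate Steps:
T(W) = 2*W*(158 + W) (T(W) = (W + W)*(W + 158) = (2*W)*(158 + W) = 2*W*(158 + W))
438869 - T(-86 - 1*(-306)) = 438869 - 2*(-86 - 1*(-306))*(158 + (-86 - 1*(-306))) = 438869 - 2*(-86 + 306)*(158 + (-86 + 306)) = 438869 - 2*220*(158 + 220) = 438869 - 2*220*378 = 438869 - 1*166320 = 438869 - 166320 = 272549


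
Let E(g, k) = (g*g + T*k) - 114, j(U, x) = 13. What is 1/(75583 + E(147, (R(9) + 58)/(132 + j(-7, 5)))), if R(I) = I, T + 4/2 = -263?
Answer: 29/2811711 ≈ 1.0314e-5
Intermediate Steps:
T = -265 (T = -2 - 263 = -265)
E(g, k) = -114 + g² - 265*k (E(g, k) = (g*g - 265*k) - 114 = (g² - 265*k) - 114 = -114 + g² - 265*k)
1/(75583 + E(147, (R(9) + 58)/(132 + j(-7, 5)))) = 1/(75583 + (-114 + 147² - 265*(9 + 58)/(132 + 13))) = 1/(75583 + (-114 + 21609 - 17755/145)) = 1/(75583 + (-114 + 21609 - 265*67/145)) = 1/(75583 + (-114 + 21609 - 3551/29)) = 1/(75583 + 619804/29) = 1/(2811711/29) = 29/2811711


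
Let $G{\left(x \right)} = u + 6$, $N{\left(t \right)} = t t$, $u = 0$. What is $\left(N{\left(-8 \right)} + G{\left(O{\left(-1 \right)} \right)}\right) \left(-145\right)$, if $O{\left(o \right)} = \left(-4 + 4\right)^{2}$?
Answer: $-10150$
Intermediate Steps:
$N{\left(t \right)} = t^{2}$
$O{\left(o \right)} = 0$ ($O{\left(o \right)} = 0^{2} = 0$)
$G{\left(x \right)} = 6$ ($G{\left(x \right)} = 0 + 6 = 6$)
$\left(N{\left(-8 \right)} + G{\left(O{\left(-1 \right)} \right)}\right) \left(-145\right) = \left(\left(-8\right)^{2} + 6\right) \left(-145\right) = \left(64 + 6\right) \left(-145\right) = 70 \left(-145\right) = -10150$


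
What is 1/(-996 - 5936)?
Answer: -1/6932 ≈ -0.00014426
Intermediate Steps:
1/(-996 - 5936) = 1/(-6932) = -1/6932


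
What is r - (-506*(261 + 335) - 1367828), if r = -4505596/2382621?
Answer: 3977552522288/2382621 ≈ 1.6694e+6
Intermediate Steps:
r = -4505596/2382621 ≈ -1.8910
r - (-506*(261 + 335) - 1367828) = -4505596/2382621 - (-506*(261 + 335) - 1367828) = -4505596/2382621 - (-506*596 - 1367828) = -4505596/2382621 - (-301576 - 1367828) = -4505596/2382621 - 1*(-1669404) = -4505596/2382621 + 1669404 = 3977552522288/2382621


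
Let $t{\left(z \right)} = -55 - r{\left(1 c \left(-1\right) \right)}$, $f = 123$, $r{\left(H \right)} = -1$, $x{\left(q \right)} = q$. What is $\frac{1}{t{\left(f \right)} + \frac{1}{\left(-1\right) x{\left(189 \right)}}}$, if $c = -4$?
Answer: $- \frac{189}{10207} \approx -0.018517$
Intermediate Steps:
$t{\left(z \right)} = -54$ ($t{\left(z \right)} = -55 - -1 = -55 + 1 = -54$)
$\frac{1}{t{\left(f \right)} + \frac{1}{\left(-1\right) x{\left(189 \right)}}} = \frac{1}{-54 + \frac{1}{\left(-1\right) 189}} = \frac{1}{-54 + \frac{1}{-189}} = \frac{1}{-54 - \frac{1}{189}} = \frac{1}{- \frac{10207}{189}} = - \frac{189}{10207}$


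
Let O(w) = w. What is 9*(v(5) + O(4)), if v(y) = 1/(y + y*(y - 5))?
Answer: 189/5 ≈ 37.800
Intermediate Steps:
v(y) = 1/(y + y*(-5 + y))
9*(v(5) + O(4)) = 9*(1/(5*(-4 + 5)) + 4) = 9*((1/5)/1 + 4) = 9*((1/5)*1 + 4) = 9*(1/5 + 4) = 9*(21/5) = 189/5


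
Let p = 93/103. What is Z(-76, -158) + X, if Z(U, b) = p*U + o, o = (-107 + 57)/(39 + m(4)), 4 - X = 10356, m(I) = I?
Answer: -46158082/4429 ≈ -10422.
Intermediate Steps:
X = -10352 (X = 4 - 1*10356 = 4 - 10356 = -10352)
o = -50/43 (o = (-107 + 57)/(39 + 4) = -50/43 ≈ -1.1628)
p = 93/103 (p = 93*(1/103) = 93/103 ≈ 0.90291)
Z(U, b) = -50/43 + 93*U/103 (Z(U, b) = 93*U/103 - 50/43 = -50/43 + 93*U/103)
Z(-76, -158) + X = (-50/43 + (93/103)*(-76)) - 10352 = (-50/43 - 7068/103) - 10352 = -309074/4429 - 10352 = -46158082/4429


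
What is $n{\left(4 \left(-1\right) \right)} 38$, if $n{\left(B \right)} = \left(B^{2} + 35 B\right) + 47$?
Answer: $-2926$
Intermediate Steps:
$n{\left(B \right)} = 47 + B^{2} + 35 B$
$n{\left(4 \left(-1\right) \right)} 38 = \left(47 + \left(4 \left(-1\right)\right)^{2} + 35 \cdot 4 \left(-1\right)\right) 38 = \left(47 + \left(-4\right)^{2} + 35 \left(-4\right)\right) 38 = \left(47 + 16 - 140\right) 38 = \left(-77\right) 38 = -2926$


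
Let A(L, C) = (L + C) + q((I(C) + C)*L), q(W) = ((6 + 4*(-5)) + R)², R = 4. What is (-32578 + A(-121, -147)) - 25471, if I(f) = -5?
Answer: -58217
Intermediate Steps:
q(W) = 100 (q(W) = ((6 + 4*(-5)) + 4)² = ((6 - 20) + 4)² = (-14 + 4)² = (-10)² = 100)
A(L, C) = 100 + C + L (A(L, C) = (L + C) + 100 = (C + L) + 100 = 100 + C + L)
(-32578 + A(-121, -147)) - 25471 = (-32578 + (100 - 147 - 121)) - 25471 = (-32578 - 168) - 25471 = -32746 - 25471 = -58217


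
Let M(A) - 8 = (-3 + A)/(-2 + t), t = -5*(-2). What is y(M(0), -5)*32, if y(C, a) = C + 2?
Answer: 308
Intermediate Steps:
t = 10
M(A) = 61/8 + A/8 (M(A) = 8 + (-3 + A)/(-2 + 10) = 8 + (-3 + A)/8 = 8 + (-3 + A)*(⅛) = 8 + (-3/8 + A/8) = 61/8 + A/8)
y(C, a) = 2 + C
y(M(0), -5)*32 = (2 + (61/8 + (⅛)*0))*32 = (2 + (61/8 + 0))*32 = (2 + 61/8)*32 = (77/8)*32 = 308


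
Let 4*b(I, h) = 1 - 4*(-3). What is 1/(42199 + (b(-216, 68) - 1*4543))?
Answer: 4/150637 ≈ 2.6554e-5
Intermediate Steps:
b(I, h) = 13/4 (b(I, h) = (1 - 4*(-3))/4 = (1 + 12)/4 = (¼)*13 = 13/4)
1/(42199 + (b(-216, 68) - 1*4543)) = 1/(42199 + (13/4 - 1*4543)) = 1/(42199 + (13/4 - 4543)) = 1/(42199 - 18159/4) = 1/(150637/4) = 4/150637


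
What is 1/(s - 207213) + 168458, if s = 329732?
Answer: 20639305703/122519 ≈ 1.6846e+5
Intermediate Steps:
1/(s - 207213) + 168458 = 1/(329732 - 207213) + 168458 = 1/122519 + 168458 = 20639305703/122519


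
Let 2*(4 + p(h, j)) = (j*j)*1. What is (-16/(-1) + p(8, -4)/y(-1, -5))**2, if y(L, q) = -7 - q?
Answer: 196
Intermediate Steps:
p(h, j) = -4 + j**2/2 (p(h, j) = -4 + ((j*j)*1)/2 = -4 + (j**2*1)/2 = -4 + j**2/2)
(-16/(-1) + p(8, -4)/y(-1, -5))**2 = (-16/(-1) + (-4 + (1/2)*(-4)**2)/(-7 - 1*(-5)))**2 = (-16*(-1) + (-4 + (1/2)*16)/(-7 + 5))**2 = (16 + (-4 + 8)/(-2))**2 = (16 + 4*(-1/2))**2 = (16 - 2)**2 = 14**2 = 196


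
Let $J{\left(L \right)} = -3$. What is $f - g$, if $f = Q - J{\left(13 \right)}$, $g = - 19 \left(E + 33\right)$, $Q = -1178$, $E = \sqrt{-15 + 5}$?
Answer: $-548 + 19 i \sqrt{10} \approx -548.0 + 60.083 i$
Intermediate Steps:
$E = i \sqrt{10}$ ($E = \sqrt{-10} = i \sqrt{10} \approx 3.1623 i$)
$g = -627 - 19 i \sqrt{10}$ ($g = - 19 \left(i \sqrt{10} + 33\right) = - 19 \left(33 + i \sqrt{10}\right) = -627 - 19 i \sqrt{10} \approx -627.0 - 60.083 i$)
$f = -1175$ ($f = -1178 - -3 = -1178 + 3 = -1175$)
$f - g = -1175 - \left(-627 - 19 i \sqrt{10}\right) = -1175 + \left(627 + 19 i \sqrt{10}\right) = -548 + 19 i \sqrt{10}$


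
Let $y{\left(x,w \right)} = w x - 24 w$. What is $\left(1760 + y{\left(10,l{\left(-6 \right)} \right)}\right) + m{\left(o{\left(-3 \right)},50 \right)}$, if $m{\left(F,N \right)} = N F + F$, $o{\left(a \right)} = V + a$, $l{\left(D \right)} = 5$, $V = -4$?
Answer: $1333$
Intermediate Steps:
$y{\left(x,w \right)} = - 24 w + w x$
$o{\left(a \right)} = -4 + a$
$m{\left(F,N \right)} = F + F N$ ($m{\left(F,N \right)} = F N + F = F + F N$)
$\left(1760 + y{\left(10,l{\left(-6 \right)} \right)}\right) + m{\left(o{\left(-3 \right)},50 \right)} = \left(1760 + 5 \left(-24 + 10\right)\right) + \left(-4 - 3\right) \left(1 + 50\right) = \left(1760 + 5 \left(-14\right)\right) - 357 = \left(1760 - 70\right) - 357 = 1690 - 357 = 1333$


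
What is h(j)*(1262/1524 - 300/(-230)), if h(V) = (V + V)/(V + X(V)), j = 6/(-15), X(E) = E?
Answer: 37373/17526 ≈ 2.1324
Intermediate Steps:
j = -2/5 (j = 6*(-1/15) = -2/5 ≈ -0.40000)
h(V) = 1 (h(V) = (V + V)/(V + V) = (2*V)/((2*V)) = (2*V)*(1/(2*V)) = 1)
h(j)*(1262/1524 - 300/(-230)) = 1*(1262/1524 - 300/(-230)) = 1*(1262*(1/1524) - 300*(-1/230)) = 1*(631/762 + 30/23) = 1*(37373/17526) = 37373/17526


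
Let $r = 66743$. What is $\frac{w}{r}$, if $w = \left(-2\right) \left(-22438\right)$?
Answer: $\frac{44876}{66743} \approx 0.67237$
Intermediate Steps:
$w = 44876$
$\frac{w}{r} = \frac{44876}{66743}$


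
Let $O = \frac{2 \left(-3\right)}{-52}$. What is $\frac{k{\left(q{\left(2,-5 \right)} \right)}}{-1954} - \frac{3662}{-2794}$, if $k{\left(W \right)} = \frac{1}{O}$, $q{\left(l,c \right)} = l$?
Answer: $\frac{5348500}{4094607} \approx 1.3062$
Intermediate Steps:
$O = \frac{3}{26}$ ($O = \left(-6\right) \left(- \frac{1}{52}\right) = \frac{3}{26} \approx 0.11538$)
$k{\left(W \right)} = \frac{26}{3}$ ($k{\left(W \right)} = \frac{1}{\frac{3}{26}} = \frac{26}{3}$)
$\frac{k{\left(q{\left(2,-5 \right)} \right)}}{-1954} - \frac{3662}{-2794} = \frac{26}{3 \left(-1954\right)} - \frac{3662}{-2794} = \frac{26}{3} \left(- \frac{1}{1954}\right) - - \frac{1831}{1397} = - \frac{13}{2931} + \frac{1831}{1397} = \frac{5348500}{4094607}$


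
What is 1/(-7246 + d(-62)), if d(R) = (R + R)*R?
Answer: 1/442 ≈ 0.0022624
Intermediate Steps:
d(R) = 2*R**2 (d(R) = (2*R)*R = 2*R**2)
1/(-7246 + d(-62)) = 1/(-7246 + 2*(-62)**2) = 1/(-7246 + 2*3844) = 1/(-7246 + 7688) = 1/442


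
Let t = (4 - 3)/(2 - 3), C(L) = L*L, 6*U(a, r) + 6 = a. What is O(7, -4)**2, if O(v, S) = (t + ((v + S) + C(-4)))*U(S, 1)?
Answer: 900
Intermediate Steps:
U(a, r) = -1 + a/6
C(L) = L**2
t = -1 (t = 1/(-1) = 1*(-1) = -1)
O(v, S) = (-1 + S/6)*(15 + S + v) (O(v, S) = (-1 + ((v + S) + (-4)**2))*(-1 + S/6) = (-1 + ((S + v) + 16))*(-1 + S/6) = (-1 + (16 + S + v))*(-1 + S/6) = (15 + S + v)*(-1 + S/6) = (-1 + S/6)*(15 + S + v))
O(7, -4)**2 = ((-6 - 4)*(15 - 4 + 7)/6)**2 = ((1/6)*(-10)*18)**2 = (-30)**2 = 900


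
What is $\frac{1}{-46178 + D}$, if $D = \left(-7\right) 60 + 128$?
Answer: $- \frac{1}{46470} \approx -2.1519 \cdot 10^{-5}$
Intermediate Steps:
$D = -292$ ($D = -420 + 128 = -292$)
$\frac{1}{-46178 + D} = \frac{1}{-46178 - 292} = \frac{1}{-46470} = - \frac{1}{46470}$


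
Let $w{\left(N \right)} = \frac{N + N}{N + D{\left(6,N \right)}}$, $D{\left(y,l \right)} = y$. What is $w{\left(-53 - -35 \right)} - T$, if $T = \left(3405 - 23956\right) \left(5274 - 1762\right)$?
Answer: $72175115$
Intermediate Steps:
$w{\left(N \right)} = \frac{2 N}{6 + N}$ ($w{\left(N \right)} = \frac{N + N}{N + 6} = \frac{2 N}{6 + N}$)
$T = -72175112$ ($T = \left(-20551\right) 3512 = -72175112$)
$w{\left(-53 - -35 \right)} - T = \frac{2 \left(-53 - -35\right)}{6 - 18} - -72175112 = \frac{2 \left(-53 + 35\right)}{6 + \left(-53 + 35\right)} + 72175112 = 2 \left(-18\right) \frac{1}{6 - 18} + 72175112 = 2 \left(-18\right) \frac{1}{-12} + 72175112 = 2 \left(-18\right) \left(- \frac{1}{12}\right) + 72175112 = 3 + 72175112 = 72175115$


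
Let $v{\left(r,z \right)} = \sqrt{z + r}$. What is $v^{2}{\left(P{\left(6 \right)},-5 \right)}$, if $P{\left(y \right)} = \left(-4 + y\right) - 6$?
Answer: $-9$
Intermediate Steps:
$P{\left(y \right)} = -10 + y$ ($P{\left(y \right)} = \left(-4 + y\right) - 6 = -10 + y$)
$v{\left(r,z \right)} = \sqrt{r + z}$
$v^{2}{\left(P{\left(6 \right)},-5 \right)} = \left(\sqrt{\left(-10 + 6\right) - 5}\right)^{2} = \left(\sqrt{-4 - 5}\right)^{2} = \left(\sqrt{-9}\right)^{2} = \left(3 i\right)^{2} = -9$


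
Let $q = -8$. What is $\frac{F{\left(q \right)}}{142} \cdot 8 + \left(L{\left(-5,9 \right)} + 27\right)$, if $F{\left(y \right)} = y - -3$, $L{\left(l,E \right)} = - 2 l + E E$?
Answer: $\frac{8358}{71} \approx 117.72$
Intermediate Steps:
$L{\left(l,E \right)} = E^{2} - 2 l$ ($L{\left(l,E \right)} = - 2 l + E^{2} = E^{2} - 2 l$)
$F{\left(y \right)} = 3 + y$ ($F{\left(y \right)} = y + 3 = 3 + y$)
$\frac{F{\left(q \right)}}{142} \cdot 8 + \left(L{\left(-5,9 \right)} + 27\right) = \frac{3 - 8}{142} \cdot 8 + \left(\left(9^{2} - -10\right) + 27\right) = \left(-5\right) \frac{1}{142} \cdot 8 + \left(\left(81 + 10\right) + 27\right) = \left(- \frac{5}{142}\right) 8 + \left(91 + 27\right) = - \frac{20}{71} + 118 = \frac{8358}{71}$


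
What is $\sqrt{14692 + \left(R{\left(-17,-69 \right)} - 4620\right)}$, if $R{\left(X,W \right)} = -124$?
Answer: $2 \sqrt{2487} \approx 99.74$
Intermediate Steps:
$\sqrt{14692 + \left(R{\left(-17,-69 \right)} - 4620\right)} = \sqrt{14692 - 4744} = \sqrt{9948} = 2 \sqrt{2487}$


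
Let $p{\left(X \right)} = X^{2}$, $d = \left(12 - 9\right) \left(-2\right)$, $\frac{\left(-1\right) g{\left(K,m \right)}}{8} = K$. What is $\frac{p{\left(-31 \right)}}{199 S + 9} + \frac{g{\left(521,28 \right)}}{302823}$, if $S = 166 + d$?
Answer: $\frac{158266271}{9644609727} \approx 0.01641$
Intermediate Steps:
$g{\left(K,m \right)} = - 8 K$
$d = -6$ ($d = \left(12 - 9\right) \left(-2\right) = 3 \left(-2\right) = -6$)
$S = 160$ ($S = 166 - 6 = 160$)
$\frac{p{\left(-31 \right)}}{199 S + 9} + \frac{g{\left(521,28 \right)}}{302823} = \frac{\left(-31\right)^{2}}{199 \cdot 160 + 9} + \frac{\left(-8\right) 521}{302823} = \frac{961}{31840 + 9} - \frac{4168}{302823} = \frac{961}{31849} - \frac{4168}{302823} = \frac{158266271}{9644609727}$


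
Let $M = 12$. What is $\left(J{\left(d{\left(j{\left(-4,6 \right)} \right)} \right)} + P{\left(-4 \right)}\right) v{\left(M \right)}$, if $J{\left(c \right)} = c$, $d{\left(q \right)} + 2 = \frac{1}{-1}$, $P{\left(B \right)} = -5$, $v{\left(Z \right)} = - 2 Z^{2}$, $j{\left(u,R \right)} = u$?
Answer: $2304$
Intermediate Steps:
$d{\left(q \right)} = -3$ ($d{\left(q \right)} = -2 + \frac{1}{-1} = -2 - 1 = -3$)
$\left(J{\left(d{\left(j{\left(-4,6 \right)} \right)} \right)} + P{\left(-4 \right)}\right) v{\left(M \right)} = \left(-3 - 5\right) \left(- 2 \cdot 12^{2}\right) = - 8 \left(\left(-2\right) 144\right) = \left(-8\right) \left(-288\right) = 2304$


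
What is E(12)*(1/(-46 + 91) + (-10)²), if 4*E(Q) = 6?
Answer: 4501/30 ≈ 150.03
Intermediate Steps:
E(Q) = 3/2 (E(Q) = (¼)*6 = 3/2)
E(12)*(1/(-46 + 91) + (-10)²) = 3*(1/(-46 + 91) + (-10)²)/2 = 3*(1/45 + 100)/2 = (3/2)*(4501/45) = 4501/30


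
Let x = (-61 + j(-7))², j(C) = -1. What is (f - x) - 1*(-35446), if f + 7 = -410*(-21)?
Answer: 40205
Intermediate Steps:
f = 8603 (f = -7 - 410*(-21) = -7 + 8610 = 8603)
x = 3844 (x = (-61 - 1)² = (-62)² = 3844)
(f - x) - 1*(-35446) = (8603 - 1*3844) - 1*(-35446) = (8603 - 3844) + 35446 = 4759 + 35446 = 40205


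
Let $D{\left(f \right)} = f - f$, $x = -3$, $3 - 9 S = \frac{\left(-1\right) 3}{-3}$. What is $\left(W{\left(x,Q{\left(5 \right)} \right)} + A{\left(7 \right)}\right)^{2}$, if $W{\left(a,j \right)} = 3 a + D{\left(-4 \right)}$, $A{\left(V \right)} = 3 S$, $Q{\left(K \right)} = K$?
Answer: $\frac{625}{9} \approx 69.444$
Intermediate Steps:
$S = \frac{2}{9}$ ($S = \frac{1}{3} - \frac{\left(-1\right) 3 \frac{1}{-3}}{9} = \frac{1}{3} - \frac{\left(-3\right) \left(- \frac{1}{3}\right)}{9} = \frac{1}{3} - \frac{1}{9} = \frac{2}{9} \approx 0.22222$)
$D{\left(f \right)} = 0$
$A{\left(V \right)} = \frac{2}{3}$ ($A{\left(V \right)} = 3 \cdot \frac{2}{9} = \frac{2}{3}$)
$W{\left(a,j \right)} = 3 a$ ($W{\left(a,j \right)} = 3 a + 0 = 3 a$)
$\left(W{\left(x,Q{\left(5 \right)} \right)} + A{\left(7 \right)}\right)^{2} = \left(3 \left(-3\right) + \frac{2}{3}\right)^{2} = \left(-9 + \frac{2}{3}\right)^{2} = \left(- \frac{25}{3}\right)^{2} = \frac{625}{9}$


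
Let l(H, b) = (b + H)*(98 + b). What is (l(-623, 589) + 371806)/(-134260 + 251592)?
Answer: 87112/29333 ≈ 2.9698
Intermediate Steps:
l(H, b) = (98 + b)*(H + b) (l(H, b) = (H + b)*(98 + b) = (98 + b)*(H + b))
(l(-623, 589) + 371806)/(-134260 + 251592) = ((589² + 98*(-623) + 98*589 - 623*589) + 371806)/(-134260 + 251592) = ((346921 - 61054 + 57722 - 366947) + 371806)/117332 = (-23358 + 371806)*(1/117332) = 348448*(1/117332) = 87112/29333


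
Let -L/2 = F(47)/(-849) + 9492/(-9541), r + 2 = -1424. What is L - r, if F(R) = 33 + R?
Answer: 1652669230/1157187 ≈ 1428.2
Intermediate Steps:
r = -1426 (r = -2 - 1424 = -1426)
L = 2520568/1157187 (L = -2*((33 + 47)/(-849) + 9492/(-9541)) = -2*(80*(-1/849) + 9492*(-1/9541)) = -2*(-80/849 - 1356/1363) = -2*(-1260284/1157187) = 2520568/1157187 ≈ 2.1782)
L - r = 2520568/1157187 - 1*(-1426) = 2520568/1157187 + 1426 = 1652669230/1157187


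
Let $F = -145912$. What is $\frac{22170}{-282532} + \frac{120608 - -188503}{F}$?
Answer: $- \frac{984441501}{448095752} \approx -2.1969$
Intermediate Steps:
$\frac{22170}{-282532} + \frac{120608 - -188503}{F} = \frac{22170}{-282532} + \frac{120608 - -188503}{-145912} = 22170 \left(- \frac{1}{282532}\right) + \left(120608 + 188503\right) \left(- \frac{1}{145912}\right) = - \frac{11085}{141266} + 309111 \left(- \frac{1}{145912}\right) = - \frac{11085}{141266} - \frac{309111}{145912} = - \frac{984441501}{448095752}$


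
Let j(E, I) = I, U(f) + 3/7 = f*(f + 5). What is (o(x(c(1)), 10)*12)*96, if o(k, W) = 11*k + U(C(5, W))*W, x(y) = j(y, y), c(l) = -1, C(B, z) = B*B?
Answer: 60356736/7 ≈ 8.6224e+6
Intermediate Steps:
C(B, z) = B²
U(f) = -3/7 + f*(5 + f) (U(f) = -3/7 + f*(f + 5) = -3/7 + f*(5 + f))
x(y) = y
o(k, W) = 11*k + 5247*W/7 (o(k, W) = 11*k + (-3/7 + (5²)² + 5*5²)*W = 11*k + (-3/7 + 25² + 5*25)*W = 11*k + (-3/7 + 625 + 125)*W = 11*k + 5247*W/7)
(o(x(c(1)), 10)*12)*96 = ((11*(-1) + (5247/7)*10)*12)*96 = ((-11 + 52470/7)*12)*96 = ((52393/7)*12)*96 = (628716/7)*96 = 60356736/7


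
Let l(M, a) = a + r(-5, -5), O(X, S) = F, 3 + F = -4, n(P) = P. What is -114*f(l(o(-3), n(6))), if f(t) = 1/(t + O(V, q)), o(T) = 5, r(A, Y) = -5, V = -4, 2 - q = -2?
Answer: 19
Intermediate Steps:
q = 4 (q = 2 - 1*(-2) = 2 + 2 = 4)
F = -7 (F = -3 - 4 = -7)
O(X, S) = -7
l(M, a) = -5 + a (l(M, a) = a - 5 = -5 + a)
f(t) = 1/(-7 + t) (f(t) = 1/(t - 7) = 1/(-7 + t))
-114*f(l(o(-3), n(6))) = -114/(-7 + (-5 + 6)) = -114/(-7 + 1) = -114/(-6) = -114*(-⅙) = 19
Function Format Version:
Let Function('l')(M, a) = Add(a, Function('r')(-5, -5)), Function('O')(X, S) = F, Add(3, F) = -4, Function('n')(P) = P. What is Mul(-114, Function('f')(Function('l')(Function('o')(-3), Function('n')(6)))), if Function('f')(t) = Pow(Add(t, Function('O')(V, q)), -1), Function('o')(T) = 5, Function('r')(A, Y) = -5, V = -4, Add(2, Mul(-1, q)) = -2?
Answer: 19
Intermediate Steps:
q = 4 (q = Add(2, Mul(-1, -2)) = Add(2, 2) = 4)
F = -7 (F = Add(-3, -4) = -7)
Function('O')(X, S) = -7
Function('l')(M, a) = Add(-5, a) (Function('l')(M, a) = Add(a, -5) = Add(-5, a))
Function('f')(t) = Pow(Add(-7, t), -1) (Function('f')(t) = Pow(Add(t, -7), -1) = Pow(Add(-7, t), -1))
Mul(-114, Function('f')(Function('l')(Function('o')(-3), Function('n')(6)))) = Mul(-114, Pow(Add(-7, Add(-5, 6)), -1)) = Mul(-114, Pow(Add(-7, 1), -1)) = Mul(-114, Pow(-6, -1)) = Mul(-114, Rational(-1, 6)) = 19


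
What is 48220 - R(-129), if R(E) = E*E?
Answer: 31579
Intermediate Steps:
R(E) = E**2
48220 - R(-129) = 48220 - 1*(-129)**2 = 48220 - 1*16641 = 48220 - 16641 = 31579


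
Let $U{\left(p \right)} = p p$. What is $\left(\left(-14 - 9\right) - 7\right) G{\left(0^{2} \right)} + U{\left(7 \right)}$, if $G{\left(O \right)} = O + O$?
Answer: $49$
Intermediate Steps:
$G{\left(O \right)} = 2 O$
$U{\left(p \right)} = p^{2}$
$\left(\left(-14 - 9\right) - 7\right) G{\left(0^{2} \right)} + U{\left(7 \right)} = \left(\left(-14 - 9\right) - 7\right) 2 \cdot 0^{2} + 7^{2} = \left(-23 - 7\right) 2 \cdot 0 + 49 = \left(-30\right) 0 + 49 = 0 + 49 = 49$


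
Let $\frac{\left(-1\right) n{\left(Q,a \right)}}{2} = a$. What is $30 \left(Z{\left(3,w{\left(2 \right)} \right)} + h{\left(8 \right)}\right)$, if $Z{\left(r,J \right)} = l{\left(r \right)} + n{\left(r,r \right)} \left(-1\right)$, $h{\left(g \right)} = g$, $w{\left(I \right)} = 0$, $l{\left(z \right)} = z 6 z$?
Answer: $2040$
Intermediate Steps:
$l{\left(z \right)} = 6 z^{2}$ ($l{\left(z \right)} = 6 z z = 6 z^{2}$)
$n{\left(Q,a \right)} = - 2 a$
$Z{\left(r,J \right)} = 2 r + 6 r^{2}$ ($Z{\left(r,J \right)} = 6 r^{2} + - 2 r \left(-1\right) = 6 r^{2} + 2 r = 2 r + 6 r^{2}$)
$30 \left(Z{\left(3,w{\left(2 \right)} \right)} + h{\left(8 \right)}\right) = 30 \left(2 \cdot 3 \left(1 + 3 \cdot 3\right) + 8\right) = 30 \left(2 \cdot 3 \left(1 + 9\right) + 8\right) = 30 \left(2 \cdot 3 \cdot 10 + 8\right) = 30 \left(60 + 8\right) = 30 \cdot 68 = 2040$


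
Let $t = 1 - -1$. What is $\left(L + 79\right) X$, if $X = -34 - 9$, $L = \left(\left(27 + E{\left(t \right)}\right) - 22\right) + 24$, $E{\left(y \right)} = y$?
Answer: $-4730$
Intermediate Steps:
$t = 2$ ($t = 1 + 1 = 2$)
$L = 31$ ($L = \left(\left(27 + 2\right) - 22\right) + 24 = \left(29 - 22\right) + 24 = 7 + 24 = 31$)
$X = -43$ ($X = -34 - 9 = -43$)
$\left(L + 79\right) X = \left(31 + 79\right) \left(-43\right) = 110 \left(-43\right) = -4730$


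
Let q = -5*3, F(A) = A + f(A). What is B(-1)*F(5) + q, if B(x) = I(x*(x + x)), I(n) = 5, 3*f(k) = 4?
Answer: 50/3 ≈ 16.667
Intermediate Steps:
f(k) = 4/3 (f(k) = (⅓)*4 = 4/3)
F(A) = 4/3 + A (F(A) = A + 4/3 = 4/3 + A)
B(x) = 5
q = -15
B(-1)*F(5) + q = 5*(4/3 + 5) - 15 = 5*(19/3) - 15 = 95/3 - 15 = 50/3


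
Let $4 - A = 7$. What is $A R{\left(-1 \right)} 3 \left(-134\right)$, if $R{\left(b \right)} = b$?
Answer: $-1206$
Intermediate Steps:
$A = -3$ ($A = 4 - 7 = -3$)
$A R{\left(-1 \right)} 3 \left(-134\right) = \left(-3\right) \left(-1\right) 3 \left(-134\right) = 3 \cdot 3 \left(-134\right) = 9 \left(-134\right) = -1206$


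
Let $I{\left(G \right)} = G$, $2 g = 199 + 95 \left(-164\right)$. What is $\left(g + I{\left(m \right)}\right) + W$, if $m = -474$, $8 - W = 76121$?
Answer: $- \frac{168555}{2} \approx -84278.0$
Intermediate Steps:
$W = -76113$ ($W = 8 - 76121 = -76113$)
$g = - \frac{15381}{2}$ ($g = \frac{199 + 95 \left(-164\right)}{2} = \frac{199 - 15580}{2} = \frac{1}{2} \left(-15381\right) = - \frac{15381}{2} \approx -7690.5$)
$\left(g + I{\left(m \right)}\right) + W = \left(- \frac{15381}{2} - 474\right) - 76113 = - \frac{16329}{2} - 76113 = - \frac{168555}{2}$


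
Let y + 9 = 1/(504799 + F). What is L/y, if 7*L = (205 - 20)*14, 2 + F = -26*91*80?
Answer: -58370645/1419826 ≈ -41.111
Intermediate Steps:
F = -189282 (F = -2 - 26*91*80 = -2 - 2366*80 = -2 - 189280 = -189282)
L = 370 (L = ((205 - 20)*14)/7 = (185*14)/7 = (1/7)*2590 = 370)
y = -2839652/315517 (y = -9 + 1/(504799 - 189282) = -9 + 1/315517 = -2839652/315517 ≈ -9.0000)
L/y = 370/(-2839652/315517) = 370*(-315517/2839652) = -58370645/1419826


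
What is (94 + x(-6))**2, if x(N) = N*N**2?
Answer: 14884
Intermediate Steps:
x(N) = N**3
(94 + x(-6))**2 = (94 + (-6)**3)**2 = (94 - 216)**2 = (-122)**2 = 14884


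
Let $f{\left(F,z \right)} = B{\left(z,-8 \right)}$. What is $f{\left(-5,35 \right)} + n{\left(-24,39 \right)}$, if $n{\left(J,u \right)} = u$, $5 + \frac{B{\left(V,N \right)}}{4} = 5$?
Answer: $39$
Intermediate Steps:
$B{\left(V,N \right)} = 0$ ($B{\left(V,N \right)} = -20 + 4 \cdot 5 = -20 + 20 = 0$)
$f{\left(F,z \right)} = 0$
$f{\left(-5,35 \right)} + n{\left(-24,39 \right)} = 0 + 39 = 39$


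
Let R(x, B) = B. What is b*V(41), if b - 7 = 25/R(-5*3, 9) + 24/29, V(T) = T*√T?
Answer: 113488*√41/261 ≈ 2784.2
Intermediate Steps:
V(T) = T^(3/2)
b = 2768/261 (b = 7 + (25/9 + 24/29) = 7 + 941/261 = 2768/261 ≈ 10.605)
b*V(41) = 2768*41^(3/2)/261 = 2768*(41*√41)/261 = 113488*√41/261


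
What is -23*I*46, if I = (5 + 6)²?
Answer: -128018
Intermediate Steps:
I = 121 (I = 11² = 121)
-23*I*46 = -23*121*46 = -2783*46 = -128018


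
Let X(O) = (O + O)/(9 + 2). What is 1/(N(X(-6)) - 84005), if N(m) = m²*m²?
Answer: -14641/1229896469 ≈ -1.1904e-5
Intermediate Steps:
X(O) = 2*O/11 (X(O) = (2*O)/11 = (2*O)*(1/11) = 2*O/11)
N(m) = m⁴
1/(N(X(-6)) - 84005) = 1/(((2/11)*(-6))⁴ - 84005) = 1/((-12/11)⁴ - 84005) = 1/(20736/14641 - 84005) = 1/(-1229896469/14641) = -14641/1229896469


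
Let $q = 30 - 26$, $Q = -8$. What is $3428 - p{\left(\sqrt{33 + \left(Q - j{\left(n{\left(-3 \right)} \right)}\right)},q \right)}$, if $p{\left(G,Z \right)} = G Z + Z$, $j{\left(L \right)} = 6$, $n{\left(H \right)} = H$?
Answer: $3424 - 4 \sqrt{19} \approx 3406.6$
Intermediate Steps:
$q = 4$
$p{\left(G,Z \right)} = Z + G Z$
$3428 - p{\left(\sqrt{33 + \left(Q - j{\left(n{\left(-3 \right)} \right)}\right)},q \right)} = 3428 - 4 \left(1 + \sqrt{33 - 14}\right) = 3428 - 4 \left(1 + \sqrt{19}\right) = 3428 - \left(4 + 4 \sqrt{19}\right) = 3424 - 4 \sqrt{19}$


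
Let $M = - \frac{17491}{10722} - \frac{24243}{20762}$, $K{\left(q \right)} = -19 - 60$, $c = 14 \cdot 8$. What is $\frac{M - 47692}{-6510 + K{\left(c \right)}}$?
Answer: $\frac{2654336755769}{366694592649} \approx 7.2385$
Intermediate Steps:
$c = 112$
$K{\left(q \right)} = -79$ ($K{\left(q \right)} = -19 - 60 = -79$)
$M = - \frac{155770397}{55652541}$ ($M = \left(-17491\right) \frac{1}{10722} - \frac{24243}{20762} = - \frac{17491}{10722} - \frac{24243}{20762} = - \frac{155770397}{55652541} \approx -2.799$)
$\frac{M - 47692}{-6510 + K{\left(c \right)}} = \frac{- \frac{155770397}{55652541} - 47692}{-6510 - 79} = - \frac{2654336755769}{55652541 \left(-6589\right)} = \left(- \frac{2654336755769}{55652541}\right) \left(- \frac{1}{6589}\right) = \frac{2654336755769}{366694592649}$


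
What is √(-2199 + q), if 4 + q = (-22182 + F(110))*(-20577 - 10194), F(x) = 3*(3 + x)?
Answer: 25*√1075406 ≈ 25925.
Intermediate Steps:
F(x) = 9 + 3*x
q = 672130949 (q = -4 + (-22182 + (9 + 3*110))*(-20577 - 10194) = -4 + (-22182 + (9 + 330))*(-30771) = -4 + (-22182 + 339)*(-30771) = -4 - 21843*(-30771) = -4 + 672130953 = 672130949)
√(-2199 + q) = √(-2199 + 672130949) = √672128750 = 25*√1075406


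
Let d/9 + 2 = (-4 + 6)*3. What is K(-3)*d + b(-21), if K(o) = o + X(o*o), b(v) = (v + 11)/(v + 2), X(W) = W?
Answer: 4114/19 ≈ 216.53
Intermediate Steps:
b(v) = (11 + v)/(2 + v)
d = 36 (d = -18 + 9*((-4 + 6)*3) = -18 + 9*(2*3) = -18 + 9*6 = -18 + 54 = 36)
K(o) = o + o² (K(o) = o + o*o = o + o²)
K(-3)*d + b(-21) = -3*(1 - 3)*36 + (11 - 21)/(2 - 21) = -3*(-2)*36 - 10/(-19) = 6*36 - 1/19*(-10) = 216 + 10/19 = 4114/19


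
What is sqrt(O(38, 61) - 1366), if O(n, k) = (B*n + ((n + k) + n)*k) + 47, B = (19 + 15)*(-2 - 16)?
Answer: 3*I*sqrt(1802) ≈ 127.35*I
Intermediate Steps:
B = -612 (B = 34*(-18) = -612)
O(n, k) = 47 - 612*n + k*(k + 2*n) (O(n, k) = (-612*n + ((n + k) + n)*k) + 47 = (-612*n + ((k + n) + n)*k) + 47 = (-612*n + (k + 2*n)*k) + 47 = (-612*n + k*(k + 2*n)) + 47 = 47 - 612*n + k*(k + 2*n))
sqrt(O(38, 61) - 1366) = sqrt((47 + 61**2 - 612*38 + 2*61*38) - 1366) = sqrt((47 + 3721 - 23256 + 4636) - 1366) = sqrt(-14852 - 1366) = sqrt(-16218) = 3*I*sqrt(1802)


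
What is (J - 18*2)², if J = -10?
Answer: 2116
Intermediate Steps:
(J - 18*2)² = (-10 - 18*2)² = (-10 - 36)² = (-46)² = 2116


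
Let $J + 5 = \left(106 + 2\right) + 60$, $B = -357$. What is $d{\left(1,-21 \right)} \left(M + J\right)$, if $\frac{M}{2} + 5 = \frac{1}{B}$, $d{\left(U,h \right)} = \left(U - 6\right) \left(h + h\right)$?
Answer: $\frac{546190}{17} \approx 32129.0$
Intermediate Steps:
$d{\left(U,h \right)} = 2 h \left(-6 + U\right)$ ($d{\left(U,h \right)} = \left(-6 + U\right) 2 h = 2 h \left(-6 + U\right)$)
$J = 163$ ($J = -5 + \left(\left(106 + 2\right) + 60\right) = -5 + \left(108 + 60\right) = -5 + 168 = 163$)
$M = - \frac{3572}{357}$ ($M = -10 + \frac{2}{-357} = -10 + 2 \left(- \frac{1}{357}\right) = -10 - \frac{2}{357} = - \frac{3572}{357} \approx -10.006$)
$d{\left(1,-21 \right)} \left(M + J\right) = 2 \left(-21\right) \left(-6 + 1\right) \left(- \frac{3572}{357} + 163\right) = 2 \left(-21\right) \left(-5\right) \frac{54619}{357} = 210 \cdot \frac{54619}{357} = \frac{546190}{17}$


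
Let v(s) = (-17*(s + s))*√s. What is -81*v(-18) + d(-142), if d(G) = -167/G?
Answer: 167/142 - 148716*I*√2 ≈ 1.1761 - 2.1032e+5*I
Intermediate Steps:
v(s) = -34*s^(3/2) (v(s) = (-34*s)*√s = -34*s^(3/2))
-81*v(-18) + d(-142) = -(-2754)*(-18)^(3/2) - 167/(-142) = -(-2754)*(-54*I*√2) - 167*(-1/142) = -148716*I*√2 + 167/142 = 167/142 - 148716*I*√2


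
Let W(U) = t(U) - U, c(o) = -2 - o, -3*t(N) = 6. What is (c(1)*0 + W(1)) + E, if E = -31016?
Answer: -31019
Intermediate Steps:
t(N) = -2 (t(N) = -1/3*6 = -2)
W(U) = -2 - U
(c(1)*0 + W(1)) + E = ((-2 - 1*1)*0 + (-2 - 1*1)) - 31016 = ((-2 - 1)*0 + (-2 - 1)) - 31016 = (-3*0 - 3) - 31016 = (0 - 3) - 31016 = -3 - 31016 = -31019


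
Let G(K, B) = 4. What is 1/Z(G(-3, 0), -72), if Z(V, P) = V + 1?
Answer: 1/5 ≈ 0.20000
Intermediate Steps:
Z(V, P) = 1 + V
1/Z(G(-3, 0), -72) = 1/(1 + 4) = 1/5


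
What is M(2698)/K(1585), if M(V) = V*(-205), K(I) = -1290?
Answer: 55309/129 ≈ 428.75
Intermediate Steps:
M(V) = -205*V
M(2698)/K(1585) = -205*2698/(-1290) = -553090*(-1/1290) = 55309/129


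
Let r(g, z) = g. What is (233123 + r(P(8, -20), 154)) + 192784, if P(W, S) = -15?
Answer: 425892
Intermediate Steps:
(233123 + r(P(8, -20), 154)) + 192784 = (233123 - 15) + 192784 = 233108 + 192784 = 425892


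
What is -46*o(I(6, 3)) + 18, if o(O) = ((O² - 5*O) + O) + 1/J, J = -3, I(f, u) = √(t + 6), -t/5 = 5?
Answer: 2722/3 + 184*I*√19 ≈ 907.33 + 802.04*I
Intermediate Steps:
t = -25 (t = -5*5 = -25)
I(f, u) = I*√19 (I(f, u) = √(-25 + 6) = √(-19) = I*√19)
o(O) = -⅓ + O² - 4*O (o(O) = ((O² - 5*O) + O) + 1/(-3) = (O² - 4*O) - ⅓ = -⅓ + O² - 4*O)
-46*o(I(6, 3)) + 18 = -46*(-⅓ + (I*√19)*(-4 + I*√19)) + 18 = -46*(-⅓ + I*√19*(-4 + I*√19)) + 18 = (46/3 - 46*I*√19*(-4 + I*√19)) + 18 = 100/3 - 46*I*√19*(-4 + I*√19)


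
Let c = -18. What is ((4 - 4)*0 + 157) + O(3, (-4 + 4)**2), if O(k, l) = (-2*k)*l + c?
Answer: 139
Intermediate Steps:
O(k, l) = -18 - 2*k*l (O(k, l) = (-2*k)*l - 18 = -2*k*l - 18 = -18 - 2*k*l)
((4 - 4)*0 + 157) + O(3, (-4 + 4)**2) = ((4 - 4)*0 + 157) + (-18 - 2*3*(-4 + 4)**2) = (0*0 + 157) + (-18 - 2*3*0**2) = (0 + 157) + (-18 - 2*3*0) = 157 + (-18 + 0) = 157 - 18 = 139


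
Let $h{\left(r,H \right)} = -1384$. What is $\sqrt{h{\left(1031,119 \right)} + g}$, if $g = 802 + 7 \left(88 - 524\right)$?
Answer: $i \sqrt{3634} \approx 60.283 i$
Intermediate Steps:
$g = -2250$ ($g = 802 + 7 \left(-436\right) = 802 - 3052 = -2250$)
$\sqrt{h{\left(1031,119 \right)} + g} = \sqrt{-1384 - 2250} = \sqrt{-3634} = i \sqrt{3634}$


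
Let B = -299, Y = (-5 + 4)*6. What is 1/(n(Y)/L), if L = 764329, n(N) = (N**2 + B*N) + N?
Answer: 764329/1824 ≈ 419.04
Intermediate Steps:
Y = -6 (Y = -1*6 = -6)
n(N) = N**2 - 298*N (n(N) = (N**2 - 299*N) + N = N**2 - 298*N)
1/(n(Y)/L) = 1/(-6*(-298 - 6)/764329) = 1/(-6*(-304)*(1/764329)) = 1/(1824*(1/764329)) = 1/(1824/764329) = 764329/1824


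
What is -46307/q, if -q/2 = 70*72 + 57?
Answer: 46307/10194 ≈ 4.5426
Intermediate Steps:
q = -10194 (q = -2*(70*72 + 57) = -2*(5040 + 57) = -2*5097 = -10194)
-46307/q = -46307/(-10194) = -46307*(-1/10194) = 46307/10194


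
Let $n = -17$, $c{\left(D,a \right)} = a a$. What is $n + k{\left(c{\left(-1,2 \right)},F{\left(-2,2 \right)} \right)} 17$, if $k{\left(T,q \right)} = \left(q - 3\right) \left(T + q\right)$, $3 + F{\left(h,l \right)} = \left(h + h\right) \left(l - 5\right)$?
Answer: $1309$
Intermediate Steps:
$F{\left(h,l \right)} = -3 + 2 h \left(-5 + l\right)$ ($F{\left(h,l \right)} = -3 + \left(h + h\right) \left(l - 5\right) = -3 + 2 h \left(-5 + l\right)$)
$c{\left(D,a \right)} = a^{2}$
$k{\left(T,q \right)} = \left(-3 + q\right) \left(T + q\right)$
$n + k{\left(c{\left(-1,2 \right)},F{\left(-2,2 \right)} \right)} 17 = -17 + \left(\left(-3 - -20 + 2 \left(-2\right) 2\right)^{2} - 3 \cdot 2^{2} - 3 \left(-3 - -20 + 2 \left(-2\right) 2\right) + 2^{2} \left(-3 - -20 + 2 \left(-2\right) 2\right)\right) 17 = -17 + \left(\left(-3 + 20 - 8\right)^{2} - 12 - 3 \left(-3 + 20 - 8\right) + 4 \left(-3 + 20 - 8\right)\right) 17 = -17 + \left(9^{2} - 12 - 27 + 4 \cdot 9\right) 17 = -17 + \left(81 - 12 - 27 + 36\right) 17 = -17 + 78 \cdot 17 = -17 + 1326 = 1309$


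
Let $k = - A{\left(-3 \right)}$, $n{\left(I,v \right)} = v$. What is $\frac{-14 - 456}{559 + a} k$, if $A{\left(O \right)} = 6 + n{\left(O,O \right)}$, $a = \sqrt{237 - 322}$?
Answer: $\frac{394095}{156283} - \frac{705 i \sqrt{85}}{156283} \approx 2.5217 - 0.04159 i$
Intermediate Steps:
$a = i \sqrt{85}$ ($a = \sqrt{-85} = i \sqrt{85} \approx 9.2195 i$)
$A{\left(O \right)} = 6 + O$
$k = -3$ ($k = - (6 - 3) = \left(-1\right) 3 = -3$)
$\frac{-14 - 456}{559 + a} k = \frac{-14 - 456}{559 + i \sqrt{85}} \left(-3\right) = - \frac{470}{559 + i \sqrt{85}} \left(-3\right) = \frac{1410}{559 + i \sqrt{85}}$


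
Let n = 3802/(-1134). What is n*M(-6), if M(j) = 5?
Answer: -9505/567 ≈ -16.764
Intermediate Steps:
n = -1901/567 (n = 3802*(-1/1134) = -1901/567 ≈ -3.3527)
n*M(-6) = -1901/567*5 = -9505/567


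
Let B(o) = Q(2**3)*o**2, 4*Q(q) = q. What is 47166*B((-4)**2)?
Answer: 24148992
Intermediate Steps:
Q(q) = q/4
B(o) = 2*o**2 (B(o) = ((1/4)*2**3)*o**2 = ((1/4)*8)*o**2 = 2*o**2)
47166*B((-4)**2) = 47166*(2*((-4)**2)**2) = 47166*(2*16**2) = 47166*(2*256) = 47166*512 = 24148992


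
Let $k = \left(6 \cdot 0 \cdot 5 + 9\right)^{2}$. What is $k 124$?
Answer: $10044$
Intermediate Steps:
$k = 81$ ($k = \left(0 \cdot 5 + 9\right)^{2} = \left(0 + 9\right)^{2} = 9^{2} = 81$)
$k 124 = 81 \cdot 124 = 10044$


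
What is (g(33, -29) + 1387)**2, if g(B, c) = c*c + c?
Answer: 4835601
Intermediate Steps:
g(B, c) = c + c**2 (g(B, c) = c**2 + c = c + c**2)
(g(33, -29) + 1387)**2 = (-29*(1 - 29) + 1387)**2 = (-29*(-28) + 1387)**2 = (812 + 1387)**2 = 2199**2 = 4835601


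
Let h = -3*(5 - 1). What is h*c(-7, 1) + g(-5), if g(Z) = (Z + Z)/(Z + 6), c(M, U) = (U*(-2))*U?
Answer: 14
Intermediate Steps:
c(M, U) = -2*U² (c(M, U) = (-2*U)*U = -2*U²)
h = -12 (h = -3*4 = -12)
g(Z) = 2*Z/(6 + Z) (g(Z) = (2*Z)/(6 + Z) = 2*Z/(6 + Z))
h*c(-7, 1) + g(-5) = -(-24)*1² + 2*(-5)/(6 - 5) = -(-24) + 2*(-5)/1 = -12*(-2) + 2*(-5)*1 = 24 - 10 = 14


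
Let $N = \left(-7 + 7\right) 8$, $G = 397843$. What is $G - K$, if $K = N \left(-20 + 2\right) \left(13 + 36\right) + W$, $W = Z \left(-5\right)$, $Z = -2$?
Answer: $397833$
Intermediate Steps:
$N = 0$ ($N = 0 \cdot 8 = 0$)
$W = 10$ ($W = \left(-2\right) \left(-5\right) = 10$)
$K = 10$ ($K = 0 \left(-20 + 2\right) \left(13 + 36\right) + 10 = 0 \left(\left(-18\right) 49\right) + 10 = 0 \left(-882\right) + 10 = 0 + 10 = 10$)
$G - K = 397843 - 10 = 397833$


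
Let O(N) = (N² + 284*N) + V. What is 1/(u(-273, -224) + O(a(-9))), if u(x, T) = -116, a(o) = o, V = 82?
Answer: -1/2509 ≈ -0.00039857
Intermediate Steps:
O(N) = 82 + N² + 284*N (O(N) = (N² + 284*N) + 82 = 82 + N² + 284*N)
1/(u(-273, -224) + O(a(-9))) = 1/(-116 + (82 + (-9)² + 284*(-9))) = 1/(-116 + (82 + 81 - 2556)) = 1/(-116 - 2393) = 1/(-2509) = -1/2509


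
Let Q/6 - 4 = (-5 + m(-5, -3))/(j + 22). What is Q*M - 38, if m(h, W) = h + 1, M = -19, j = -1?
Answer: -3116/7 ≈ -445.14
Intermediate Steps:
m(h, W) = 1 + h
Q = 150/7 (Q = 24 + 6*((-5 + (1 - 5))/(-1 + 22)) = 24 + 6*((-5 - 4)/21) = 24 + 6*(-9*1/21) = 24 + 6*(-3/7) = 24 - 18/7 = 150/7 ≈ 21.429)
Q*M - 38 = (150/7)*(-19) - 38 = -2850/7 - 38 = -3116/7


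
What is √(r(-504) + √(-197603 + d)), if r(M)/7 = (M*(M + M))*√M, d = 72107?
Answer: √6*√I*√(√3486 + 3556224*√14) ≈ 6318.1 + 6318.1*I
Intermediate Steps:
r(M) = 14*M^(5/2) (r(M) = 7*((M*(M + M))*√M) = 7*((M*(2*M))*√M) = 7*((2*M²)*√M) = 7*(2*M^(5/2)) = 14*M^(5/2))
√(r(-504) + √(-197603 + d)) = √(14*(-504)^(5/2) + √(-197603 + 72107)) = √(14*(1524096*I*√14) + √(-125496)) = √(21337344*I*√14 + 6*I*√3486) = √(6*I*√3486 + 21337344*I*√14)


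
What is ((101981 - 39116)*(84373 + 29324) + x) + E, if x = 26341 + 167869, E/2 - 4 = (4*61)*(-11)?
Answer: 7147750755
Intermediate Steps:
E = -5360 (E = 8 + 2*((4*61)*(-11)) = 8 + 2*(244*(-11)) = 8 + 2*(-2684) = 8 - 5368 = -5360)
x = 194210
((101981 - 39116)*(84373 + 29324) + x) + E = ((101981 - 39116)*(84373 + 29324) + 194210) - 5360 = (62865*113697 + 194210) - 5360 = (7147561905 + 194210) - 5360 = 7147756115 - 5360 = 7147750755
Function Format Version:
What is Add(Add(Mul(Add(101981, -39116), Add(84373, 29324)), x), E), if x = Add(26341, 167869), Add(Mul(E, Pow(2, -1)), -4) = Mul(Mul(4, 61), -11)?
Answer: 7147750755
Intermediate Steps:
E = -5360 (E = Add(8, Mul(2, Mul(Mul(4, 61), -11))) = Add(8, Mul(2, Mul(244, -11))) = Add(8, Mul(2, -2684)) = Add(8, -5368) = -5360)
x = 194210
Add(Add(Mul(Add(101981, -39116), Add(84373, 29324)), x), E) = Add(Add(Mul(Add(101981, -39116), Add(84373, 29324)), 194210), -5360) = Add(Add(Mul(62865, 113697), 194210), -5360) = Add(Add(7147561905, 194210), -5360) = Add(7147756115, -5360) = 7147750755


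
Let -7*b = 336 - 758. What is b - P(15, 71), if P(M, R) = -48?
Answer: 758/7 ≈ 108.29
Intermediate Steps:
b = 422/7 (b = -(336 - 758)/7 = -⅐*(-422) = 422/7 ≈ 60.286)
b - P(15, 71) = 422/7 - 1*(-48) = 422/7 + 48 = 758/7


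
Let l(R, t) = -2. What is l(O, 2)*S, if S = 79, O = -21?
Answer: -158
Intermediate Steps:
l(O, 2)*S = -2*79 = -158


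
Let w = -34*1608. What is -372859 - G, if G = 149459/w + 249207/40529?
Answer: -826189094235485/2215801488 ≈ -3.7286e+5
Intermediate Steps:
w = -54672
G = 7567221293/2215801488 (G = 149459/(-54672) + 249207/40529 = 149459*(-1/54672) + 249207*(1/40529) = -149459/54672 + 249207/40529 = 7567221293/2215801488 ≈ 3.4151)
-372859 - G = -372859 - 1*7567221293/2215801488 = -372859 - 7567221293/2215801488 = -826189094235485/2215801488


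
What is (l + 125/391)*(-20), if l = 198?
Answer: -1550860/391 ≈ -3966.4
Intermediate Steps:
(l + 125/391)*(-20) = (198 + 125/391)*(-20) = (77543/391)*(-20) = -1550860/391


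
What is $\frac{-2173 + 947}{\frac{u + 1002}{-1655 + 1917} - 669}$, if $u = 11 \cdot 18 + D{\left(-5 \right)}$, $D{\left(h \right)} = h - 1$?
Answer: $\frac{80303}{43521} \approx 1.8452$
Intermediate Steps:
$D{\left(h \right)} = -1 + h$ ($D{\left(h \right)} = h - 1 = -1 + h$)
$u = 192$ ($u = 11 \cdot 18 - 6 = 198 - 6 = 192$)
$\frac{-2173 + 947}{\frac{u + 1002}{-1655 + 1917} - 669} = \frac{-2173 + 947}{\frac{192 + 1002}{-1655 + 1917} - 669} = - \frac{1226}{\frac{1194}{262} - 669} = - \frac{1226}{1194 \cdot \frac{1}{262} - 669} = - \frac{1226}{\frac{597}{131} - 669} = - \frac{1226}{- \frac{87042}{131}} = \left(-1226\right) \left(- \frac{131}{87042}\right) = \frac{80303}{43521}$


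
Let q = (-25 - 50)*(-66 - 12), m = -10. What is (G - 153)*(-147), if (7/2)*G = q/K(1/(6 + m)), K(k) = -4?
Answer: 83916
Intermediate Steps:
q = 5850 (q = -75*(-78) = 5850)
G = -2925/7 (G = 2*(5850/(-4))/7 = 2*(5850*(-¼))/7 = (2/7)*(-2925/2) = -2925/7 ≈ -417.86)
(G - 153)*(-147) = (-2925/7 - 153)*(-147) = -3996/7*(-147) = 83916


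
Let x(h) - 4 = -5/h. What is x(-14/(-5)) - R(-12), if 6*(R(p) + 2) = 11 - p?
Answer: 8/21 ≈ 0.38095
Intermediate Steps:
R(p) = -⅙ - p/6 (R(p) = -2 + (11 - p)/6 = -2 + (11/6 - p/6) = -⅙ - p/6)
x(h) = 4 - 5/h
x(-14/(-5)) - R(-12) = (4 - 5/((-14/(-5)))) - (-⅙ - ⅙*(-12)) = (4 - 5/((-14*(-⅕)))) - (-⅙ + 2) = (4 - 5/14/5) - 1*11/6 = (4 - 5*5/14) - 11/6 = (4 - 25/14) - 11/6 = 31/14 - 11/6 = 8/21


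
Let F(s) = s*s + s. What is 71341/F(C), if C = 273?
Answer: 71341/74802 ≈ 0.95373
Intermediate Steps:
F(s) = s + s**2 (F(s) = s**2 + s = s + s**2)
71341/F(C) = 71341/((273*(1 + 273))) = 71341/((273*274)) = 71341/74802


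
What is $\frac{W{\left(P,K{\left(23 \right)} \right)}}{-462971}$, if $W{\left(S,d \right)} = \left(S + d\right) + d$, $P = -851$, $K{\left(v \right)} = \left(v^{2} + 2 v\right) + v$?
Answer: $- \frac{345}{462971} \approx -0.00074519$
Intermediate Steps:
$K{\left(v \right)} = v^{2} + 3 v$
$W{\left(S,d \right)} = S + 2 d$
$\frac{W{\left(P,K{\left(23 \right)} \right)}}{-462971} = \frac{-851 + 2 \cdot 23 \left(3 + 23\right)}{-462971} = \left(-851 + 2 \cdot 23 \cdot 26\right) \left(- \frac{1}{462971}\right) = \left(-851 + 2 \cdot 598\right) \left(- \frac{1}{462971}\right) = \left(-851 + 1196\right) \left(- \frac{1}{462971}\right) = 345 \left(- \frac{1}{462971}\right) = - \frac{345}{462971}$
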